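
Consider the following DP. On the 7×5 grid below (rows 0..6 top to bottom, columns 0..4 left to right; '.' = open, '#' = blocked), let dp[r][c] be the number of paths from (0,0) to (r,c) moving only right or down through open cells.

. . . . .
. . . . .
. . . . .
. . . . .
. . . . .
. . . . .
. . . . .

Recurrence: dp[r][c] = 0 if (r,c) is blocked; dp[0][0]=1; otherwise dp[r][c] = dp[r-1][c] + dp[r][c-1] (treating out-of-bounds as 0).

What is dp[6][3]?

r\c   0   1   2   3   4
  0   1   1   1   1   1
  1   1   2   3   4   5
  2   1   3   6  10  15
  3   1   4  10  20  35
  4   1   5  15  35  70
  5   1   6  21  56 126
  6   1   7  28  84 210

84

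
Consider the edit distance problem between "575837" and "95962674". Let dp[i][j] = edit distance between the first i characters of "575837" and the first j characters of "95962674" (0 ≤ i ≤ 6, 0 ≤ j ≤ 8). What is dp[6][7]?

   ''  9  5  9  6  2  6  7  4
''  0  1  2  3  4  5  6  7  8
 5  1  1  1  2  3  4  5  6  7
 7  2  2  2  2  3  4  5  5  6
 5  3  3  2  3  3  4  5  6  6
 8  4  4  3  3  4  4  5  6  7
 3  5  5  4  4  4  5  5  6  7
 7  6  6  5  5  5  5  6  5  6

5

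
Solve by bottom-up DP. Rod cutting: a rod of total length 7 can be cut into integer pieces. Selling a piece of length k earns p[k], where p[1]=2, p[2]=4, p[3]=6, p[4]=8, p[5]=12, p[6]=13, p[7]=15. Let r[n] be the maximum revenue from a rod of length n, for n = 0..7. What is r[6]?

   n    0    1    2    3    4    5    6    7
r[n]    0    2    4    6    8   12   14   16

14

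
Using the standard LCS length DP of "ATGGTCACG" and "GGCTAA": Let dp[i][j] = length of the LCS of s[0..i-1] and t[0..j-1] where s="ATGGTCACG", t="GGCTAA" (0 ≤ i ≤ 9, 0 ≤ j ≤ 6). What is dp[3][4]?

   ''  G  G  C  T  A  A
''  0  0  0  0  0  0  0
 A  0  0  0  0  0  1  1
 T  0  0  0  0  1  1  1
 G  0  1  1  1  1  1  1
 G  0  1  2  2  2  2  2
 T  0  1  2  2  3  3  3
 C  0  1  2  3  3  3  3
 A  0  1  2  3  3  4  4
 C  0  1  2  3  3  4  4
 G  0  1  2  3  3  4  4

1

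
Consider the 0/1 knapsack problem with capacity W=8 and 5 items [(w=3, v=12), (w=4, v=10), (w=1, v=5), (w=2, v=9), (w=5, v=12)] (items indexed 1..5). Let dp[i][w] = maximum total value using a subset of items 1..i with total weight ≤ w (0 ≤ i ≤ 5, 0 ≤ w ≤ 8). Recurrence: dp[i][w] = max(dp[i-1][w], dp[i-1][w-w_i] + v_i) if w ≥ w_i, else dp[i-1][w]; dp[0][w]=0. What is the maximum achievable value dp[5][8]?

27

i\w   0   1   2   3   4   5   6   7   8
  0   0   0   0   0   0   0   0   0   0
  1   0   0   0  12  12  12  12  12  12
  2   0   0   0  12  12  12  12  22  22
  3   0   5   5  12  17  17  17  22  27
  4   0   5   9  14  17  21  26  26  27
  5   0   5   9  14  17  21  26  26  27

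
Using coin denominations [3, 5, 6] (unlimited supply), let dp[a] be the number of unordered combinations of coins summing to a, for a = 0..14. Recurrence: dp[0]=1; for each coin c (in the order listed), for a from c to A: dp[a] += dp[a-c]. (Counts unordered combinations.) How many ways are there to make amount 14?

2

after  coin     0     1     2     3     4     5     6     7     8     9    10    11    12    13    14
          3     1     0     0     1     0     0     1     0     0     1     0     0     1     0     0
          5     1     0     0     1     0     1     1     0     1     1     1     1     1     1     1
          6     1     0     0     1     0     1     2     0     1     2     1     2     3     1     2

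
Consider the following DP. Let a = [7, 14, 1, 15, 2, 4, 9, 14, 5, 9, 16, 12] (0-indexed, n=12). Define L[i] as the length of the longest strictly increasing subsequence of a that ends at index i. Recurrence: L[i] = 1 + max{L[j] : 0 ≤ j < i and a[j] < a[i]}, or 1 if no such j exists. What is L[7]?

   i    0    1    2    3    4    5    6    7    8    9   10   11
a[i]    7   14    1   15    2    4    9   14    5    9   16   12
L[i]    1    2    1    3    2    3    4    5    4    5    6    6

5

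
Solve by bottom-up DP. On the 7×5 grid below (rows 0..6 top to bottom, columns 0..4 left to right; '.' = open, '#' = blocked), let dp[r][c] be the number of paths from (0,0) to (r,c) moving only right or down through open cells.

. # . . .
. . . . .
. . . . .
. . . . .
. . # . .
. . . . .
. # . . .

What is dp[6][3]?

20

r\c   0   1   2   3   4
  0   1   0   0   0   0
  1   1   1   1   1   1
  2   1   2   3   4   5
  3   1   3   6  10  15
  4   1   4   0  10  25
  5   1   5   5  15  40
  6   1   0   5  20  60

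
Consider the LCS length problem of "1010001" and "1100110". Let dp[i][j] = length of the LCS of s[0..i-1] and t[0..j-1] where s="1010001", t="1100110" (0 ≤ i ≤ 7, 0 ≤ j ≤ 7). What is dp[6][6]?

4

   ''  1  1  0  0  1  1  0
''  0  0  0  0  0  0  0  0
 1  0  1  1  1  1  1  1  1
 0  0  1  1  2  2  2  2  2
 1  0  1  2  2  2  3  3  3
 0  0  1  2  3  3  3  3  4
 0  0  1  2  3  4  4  4  4
 0  0  1  2  3  4  4  4  5
 1  0  1  2  3  4  5  5  5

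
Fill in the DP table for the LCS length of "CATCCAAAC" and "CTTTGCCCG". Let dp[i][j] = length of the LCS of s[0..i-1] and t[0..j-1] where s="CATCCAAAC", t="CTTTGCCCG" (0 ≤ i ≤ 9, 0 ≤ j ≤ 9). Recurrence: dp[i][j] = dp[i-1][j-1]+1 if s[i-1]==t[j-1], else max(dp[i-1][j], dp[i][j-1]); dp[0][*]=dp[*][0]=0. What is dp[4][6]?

3

   ''  C  T  T  T  G  C  C  C  G
''  0  0  0  0  0  0  0  0  0  0
 C  0  1  1  1  1  1  1  1  1  1
 A  0  1  1  1  1  1  1  1  1  1
 T  0  1  2  2  2  2  2  2  2  2
 C  0  1  2  2  2  2  3  3  3  3
 C  0  1  2  2  2  2  3  4  4  4
 A  0  1  2  2  2  2  3  4  4  4
 A  0  1  2  2  2  2  3  4  4  4
 A  0  1  2  2  2  2  3  4  4  4
 C  0  1  2  2  2  2  3  4  5  5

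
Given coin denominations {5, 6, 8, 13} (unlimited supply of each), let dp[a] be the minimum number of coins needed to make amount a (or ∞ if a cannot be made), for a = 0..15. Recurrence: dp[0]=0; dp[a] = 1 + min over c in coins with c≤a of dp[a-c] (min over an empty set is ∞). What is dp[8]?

 a  0  1  2  3  4  5  6  7  8  9 10 11 12 13 14 15
dp  0  -  -  -  -  1  1  -  1  -  2  2  2  1  2  3
(- denotes ∞ / unreachable)

1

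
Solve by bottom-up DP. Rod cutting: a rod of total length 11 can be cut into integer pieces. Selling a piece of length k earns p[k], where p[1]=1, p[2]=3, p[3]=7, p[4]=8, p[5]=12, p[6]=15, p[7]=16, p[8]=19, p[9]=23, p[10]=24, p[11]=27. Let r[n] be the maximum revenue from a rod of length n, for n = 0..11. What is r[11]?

27

   n    0    1    2    3    4    5    6    7    8    9   10   11
r[n]    0    1    3    7    8   12   15   16   19   23   24   27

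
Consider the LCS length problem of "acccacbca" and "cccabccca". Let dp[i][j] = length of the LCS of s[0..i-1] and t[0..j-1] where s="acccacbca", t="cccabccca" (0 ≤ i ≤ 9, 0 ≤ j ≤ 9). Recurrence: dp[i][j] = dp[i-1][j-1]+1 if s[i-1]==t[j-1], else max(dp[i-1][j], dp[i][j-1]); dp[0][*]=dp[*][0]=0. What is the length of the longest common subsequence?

7

   ''  c  c  c  a  b  c  c  c  a
''  0  0  0  0  0  0  0  0  0  0
 a  0  0  0  0  1  1  1  1  1  1
 c  0  1  1  1  1  1  2  2  2  2
 c  0  1  2  2  2  2  2  3  3  3
 c  0  1  2  3  3  3  3  3  4  4
 a  0  1  2  3  4  4  4  4  4  5
 c  0  1  2  3  4  4  5  5  5  5
 b  0  1  2  3  4  5  5  5  5  5
 c  0  1  2  3  4  5  6  6  6  6
 a  0  1  2  3  4  5  6  6  6  7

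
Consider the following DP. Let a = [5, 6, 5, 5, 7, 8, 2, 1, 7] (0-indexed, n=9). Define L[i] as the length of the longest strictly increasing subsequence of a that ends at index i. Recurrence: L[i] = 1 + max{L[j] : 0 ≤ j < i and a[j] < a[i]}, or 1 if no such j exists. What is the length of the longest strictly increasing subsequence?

   i    0    1    2    3    4    5    6    7    8
a[i]    5    6    5    5    7    8    2    1    7
L[i]    1    2    1    1    3    4    1    1    3

4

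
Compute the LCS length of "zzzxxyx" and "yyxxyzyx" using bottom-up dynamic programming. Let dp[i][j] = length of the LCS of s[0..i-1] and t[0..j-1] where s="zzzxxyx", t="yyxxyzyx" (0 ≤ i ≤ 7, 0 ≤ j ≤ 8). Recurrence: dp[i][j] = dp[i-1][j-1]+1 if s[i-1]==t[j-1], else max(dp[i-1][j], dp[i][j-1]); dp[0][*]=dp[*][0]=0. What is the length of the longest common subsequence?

   ''  y  y  x  x  y  z  y  x
''  0  0  0  0  0  0  0  0  0
 z  0  0  0  0  0  0  1  1  1
 z  0  0  0  0  0  0  1  1  1
 z  0  0  0  0  0  0  1  1  1
 x  0  0  0  1  1  1  1  1  2
 x  0  0  0  1  2  2  2  2  2
 y  0  1  1  1  2  3  3  3  3
 x  0  1  1  2  2  3  3  3  4

4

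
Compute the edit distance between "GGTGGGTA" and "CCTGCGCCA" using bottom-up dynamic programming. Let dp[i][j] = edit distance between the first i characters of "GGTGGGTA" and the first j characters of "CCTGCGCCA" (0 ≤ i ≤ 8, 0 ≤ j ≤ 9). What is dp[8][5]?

   ''  C  C  T  G  C  G  C  C  A
''  0  1  2  3  4  5  6  7  8  9
 G  1  1  2  3  3  4  5  6  7  8
 G  2  2  2  3  3  4  4  5  6  7
 T  3  3  3  2  3  4  5  5  6  7
 G  4  4  4  3  2  3  4  5  6  7
 G  5  5  5  4  3  3  3  4  5  6
 G  6  6  6  5  4  4  3  4  5  6
 T  7  7  7  6  5  5  4  4  5  6
 A  8  8  8  7  6  6  5  5  5  5

6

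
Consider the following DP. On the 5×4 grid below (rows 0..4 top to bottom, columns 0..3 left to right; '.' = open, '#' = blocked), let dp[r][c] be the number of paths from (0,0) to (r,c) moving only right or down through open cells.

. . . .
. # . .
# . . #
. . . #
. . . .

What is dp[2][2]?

1

r\c   0   1   2   3
  0   1   1   1   1
  1   1   0   1   2
  2   0   0   1   0
  3   0   0   1   0
  4   0   0   1   1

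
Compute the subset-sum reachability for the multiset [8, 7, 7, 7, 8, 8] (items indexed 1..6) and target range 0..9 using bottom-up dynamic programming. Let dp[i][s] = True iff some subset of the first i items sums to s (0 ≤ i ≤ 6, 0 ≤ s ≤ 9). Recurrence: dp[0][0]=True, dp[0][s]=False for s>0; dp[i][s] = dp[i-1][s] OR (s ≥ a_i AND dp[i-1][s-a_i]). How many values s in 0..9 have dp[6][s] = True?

3

i\s   0   1   2   3   4   5   6   7   8   9
  0   T   F   F   F   F   F   F   F   F   F
  1   T   F   F   F   F   F   F   F   T   F
  2   T   F   F   F   F   F   F   T   T   F
  3   T   F   F   F   F   F   F   T   T   F
  4   T   F   F   F   F   F   F   T   T   F
  5   T   F   F   F   F   F   F   T   T   F
  6   T   F   F   F   F   F   F   T   T   F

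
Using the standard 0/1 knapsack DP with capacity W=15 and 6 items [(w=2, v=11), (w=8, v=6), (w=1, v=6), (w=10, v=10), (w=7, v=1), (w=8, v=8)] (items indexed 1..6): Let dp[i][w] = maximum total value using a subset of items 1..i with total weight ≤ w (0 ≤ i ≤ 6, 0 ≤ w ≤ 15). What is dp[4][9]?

i\w   0   1   2   3   4   5   6   7   8   9  10  11  12  13  14  15
  0   0   0   0   0   0   0   0   0   0   0   0   0   0   0   0   0
  1   0   0  11  11  11  11  11  11  11  11  11  11  11  11  11  11
  2   0   0  11  11  11  11  11  11  11  11  17  17  17  17  17  17
  3   0   6  11  17  17  17  17  17  17  17  17  23  23  23  23  23
  4   0   6  11  17  17  17  17  17  17  17  17  23  23  27  27  27
  5   0   6  11  17  17  17  17  17  17  17  18  23  23  27  27  27
  6   0   6  11  17  17  17  17  17  17  17  19  25  25  27  27  27

17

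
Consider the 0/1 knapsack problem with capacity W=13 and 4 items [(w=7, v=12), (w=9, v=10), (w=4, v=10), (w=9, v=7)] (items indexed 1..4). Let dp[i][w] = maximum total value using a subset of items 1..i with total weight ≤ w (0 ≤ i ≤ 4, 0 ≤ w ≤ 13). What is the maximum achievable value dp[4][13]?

i\w   0   1   2   3   4   5   6   7   8   9  10  11  12  13
  0   0   0   0   0   0   0   0   0   0   0   0   0   0   0
  1   0   0   0   0   0   0   0  12  12  12  12  12  12  12
  2   0   0   0   0   0   0   0  12  12  12  12  12  12  12
  3   0   0   0   0  10  10  10  12  12  12  12  22  22  22
  4   0   0   0   0  10  10  10  12  12  12  12  22  22  22

22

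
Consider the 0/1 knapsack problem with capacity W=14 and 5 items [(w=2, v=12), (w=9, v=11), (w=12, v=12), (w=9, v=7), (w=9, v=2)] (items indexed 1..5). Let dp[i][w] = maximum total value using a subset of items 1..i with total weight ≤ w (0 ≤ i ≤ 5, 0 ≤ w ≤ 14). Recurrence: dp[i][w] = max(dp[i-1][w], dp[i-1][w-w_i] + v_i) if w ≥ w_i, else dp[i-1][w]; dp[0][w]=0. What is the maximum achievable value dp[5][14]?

i\w   0   1   2   3   4   5   6   7   8   9  10  11  12  13  14
  0   0   0   0   0   0   0   0   0   0   0   0   0   0   0   0
  1   0   0  12  12  12  12  12  12  12  12  12  12  12  12  12
  2   0   0  12  12  12  12  12  12  12  12  12  23  23  23  23
  3   0   0  12  12  12  12  12  12  12  12  12  23  23  23  24
  4   0   0  12  12  12  12  12  12  12  12  12  23  23  23  24
  5   0   0  12  12  12  12  12  12  12  12  12  23  23  23  24

24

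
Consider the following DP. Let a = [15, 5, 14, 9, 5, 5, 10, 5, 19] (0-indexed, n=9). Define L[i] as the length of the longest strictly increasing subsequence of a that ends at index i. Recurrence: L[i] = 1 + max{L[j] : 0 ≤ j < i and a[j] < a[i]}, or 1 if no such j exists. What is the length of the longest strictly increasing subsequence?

   i    0    1    2    3    4    5    6    7    8
a[i]   15    5   14    9    5    5   10    5   19
L[i]    1    1    2    2    1    1    3    1    4

4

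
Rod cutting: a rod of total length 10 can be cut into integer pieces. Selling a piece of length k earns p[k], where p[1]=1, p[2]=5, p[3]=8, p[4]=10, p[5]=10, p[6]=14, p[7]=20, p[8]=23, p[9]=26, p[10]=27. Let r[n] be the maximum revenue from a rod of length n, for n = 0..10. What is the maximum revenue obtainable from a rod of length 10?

   n    0    1    2    3    4    5    6    7    8    9   10
r[n]    0    1    5    8   10   13   16   20   23   26   28

28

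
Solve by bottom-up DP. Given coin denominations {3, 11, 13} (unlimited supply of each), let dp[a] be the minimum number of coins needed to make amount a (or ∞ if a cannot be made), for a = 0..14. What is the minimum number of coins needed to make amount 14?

 a  0  1  2  3  4  5  6  7  8  9 10 11 12 13 14
dp  0  -  -  1  -  -  2  -  -  3  -  1  4  1  2
(- denotes ∞ / unreachable)

2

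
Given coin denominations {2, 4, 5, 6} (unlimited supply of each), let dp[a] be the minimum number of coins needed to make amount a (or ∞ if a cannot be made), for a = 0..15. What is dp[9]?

 a  0  1  2  3  4  5  6  7  8  9 10 11 12 13 14 15
dp  0  -  1  -  1  1  1  2  2  2  2  2  2  3  3  3
(- denotes ∞ / unreachable)

2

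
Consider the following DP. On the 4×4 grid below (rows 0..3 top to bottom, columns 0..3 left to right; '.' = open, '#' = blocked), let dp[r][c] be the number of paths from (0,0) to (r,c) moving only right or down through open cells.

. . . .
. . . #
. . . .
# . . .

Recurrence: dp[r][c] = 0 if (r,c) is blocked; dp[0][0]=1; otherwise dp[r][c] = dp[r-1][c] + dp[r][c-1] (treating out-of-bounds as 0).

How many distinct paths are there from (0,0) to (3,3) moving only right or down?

15

r\c   0   1   2   3
  0   1   1   1   1
  1   1   2   3   0
  2   1   3   6   6
  3   0   3   9  15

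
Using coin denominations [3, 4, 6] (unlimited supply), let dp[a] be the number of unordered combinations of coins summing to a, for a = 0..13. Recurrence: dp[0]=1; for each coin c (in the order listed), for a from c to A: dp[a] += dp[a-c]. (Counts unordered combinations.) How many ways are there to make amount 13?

after  coin     0     1     2     3     4     5     6     7     8     9    10    11    12    13
          3     1     0     0     1     0     0     1     0     0     1     0     0     1     0
          4     1     0     0     1     1     0     1     1     1     1     1     1     2     1
          6     1     0     0     1     1     0     2     1     1     2     2     1     4     2

2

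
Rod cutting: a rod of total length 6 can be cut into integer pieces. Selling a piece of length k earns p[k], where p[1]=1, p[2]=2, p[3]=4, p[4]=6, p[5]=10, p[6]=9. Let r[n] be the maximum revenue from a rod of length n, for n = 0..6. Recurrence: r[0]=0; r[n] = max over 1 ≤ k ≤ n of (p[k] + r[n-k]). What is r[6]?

11

   n    0    1    2    3    4    5    6
r[n]    0    1    2    4    6   10   11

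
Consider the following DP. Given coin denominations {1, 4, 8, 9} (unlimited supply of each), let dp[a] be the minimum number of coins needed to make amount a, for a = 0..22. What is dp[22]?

3

 a  0  1  2  3  4  5  6  7  8  9 10 11 12 13 14 15 16 17 18 19 20 21 22
dp  0  1  2  3  1  2  3  4  1  1  2  3  2  2  3  4  2  2  2  3  3  3  3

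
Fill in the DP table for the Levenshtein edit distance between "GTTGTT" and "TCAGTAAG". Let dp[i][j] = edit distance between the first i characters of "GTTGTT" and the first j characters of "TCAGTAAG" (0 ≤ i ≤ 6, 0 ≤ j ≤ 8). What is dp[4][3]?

   ''  T  C  A  G  T  A  A  G
''  0  1  2  3  4  5  6  7  8
 G  1  1  2  3  3  4  5  6  7
 T  2  1  2  3  4  3  4  5  6
 T  3  2  2  3  4  4  4  5  6
 G  4  3  3  3  3  4  5  5  5
 T  5  4  4  4  4  3  4  5  6
 T  6  5  5  5  5  4  4  5  6

3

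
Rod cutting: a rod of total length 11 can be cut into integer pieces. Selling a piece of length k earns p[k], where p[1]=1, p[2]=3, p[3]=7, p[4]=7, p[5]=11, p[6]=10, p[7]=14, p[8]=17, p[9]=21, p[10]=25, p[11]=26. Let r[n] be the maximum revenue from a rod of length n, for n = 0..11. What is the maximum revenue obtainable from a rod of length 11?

26

   n    0    1    2    3    4    5    6    7    8    9   10   11
r[n]    0    1    3    7    8   11   14   15   18   21   25   26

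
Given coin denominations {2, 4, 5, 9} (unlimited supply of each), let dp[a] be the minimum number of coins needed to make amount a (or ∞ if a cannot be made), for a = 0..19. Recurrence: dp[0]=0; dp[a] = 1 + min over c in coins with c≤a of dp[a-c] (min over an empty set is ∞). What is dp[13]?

 a  0  1  2  3  4  5  6  7  8  9 10 11 12 13 14 15 16 17 18 19
dp  0  -  1  -  1  1  2  2  2  1  2  2  3  2  2  3  3  3  2  3
(- denotes ∞ / unreachable)

2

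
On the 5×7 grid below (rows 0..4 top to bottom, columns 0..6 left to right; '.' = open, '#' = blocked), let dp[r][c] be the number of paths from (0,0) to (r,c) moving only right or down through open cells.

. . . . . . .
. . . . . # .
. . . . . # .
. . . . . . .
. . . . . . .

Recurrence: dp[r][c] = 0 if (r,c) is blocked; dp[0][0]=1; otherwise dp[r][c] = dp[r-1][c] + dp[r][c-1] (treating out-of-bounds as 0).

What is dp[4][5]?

105

r\c   0   1   2   3   4   5   6
  0   1   1   1   1   1   1   1
  1   1   2   3   4   5   0   1
  2   1   3   6  10  15   0   1
  3   1   4  10  20  35  35  36
  4   1   5  15  35  70 105 141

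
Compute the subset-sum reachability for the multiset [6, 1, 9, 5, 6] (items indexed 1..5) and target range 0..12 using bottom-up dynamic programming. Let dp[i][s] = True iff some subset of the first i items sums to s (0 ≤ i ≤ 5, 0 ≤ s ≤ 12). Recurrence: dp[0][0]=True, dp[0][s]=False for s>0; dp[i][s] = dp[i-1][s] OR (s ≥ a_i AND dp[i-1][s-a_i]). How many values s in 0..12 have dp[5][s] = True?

i\s   0   1   2   3   4   5   6   7   8   9  10  11  12
  0   T   F   F   F   F   F   F   F   F   F   F   F   F
  1   T   F   F   F   F   F   T   F   F   F   F   F   F
  2   T   T   F   F   F   F   T   T   F   F   F   F   F
  3   T   T   F   F   F   F   T   T   F   T   T   F   F
  4   T   T   F   F   F   T   T   T   F   T   T   T   T
  5   T   T   F   F   F   T   T   T   F   T   T   T   T

9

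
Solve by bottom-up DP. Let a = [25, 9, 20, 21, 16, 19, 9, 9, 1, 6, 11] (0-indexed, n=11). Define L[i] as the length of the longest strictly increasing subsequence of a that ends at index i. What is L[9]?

   i    0    1    2    3    4    5    6    7    8    9   10
a[i]   25    9   20   21   16   19    9    9    1    6   11
L[i]    1    1    2    3    2    3    1    1    1    2    3

2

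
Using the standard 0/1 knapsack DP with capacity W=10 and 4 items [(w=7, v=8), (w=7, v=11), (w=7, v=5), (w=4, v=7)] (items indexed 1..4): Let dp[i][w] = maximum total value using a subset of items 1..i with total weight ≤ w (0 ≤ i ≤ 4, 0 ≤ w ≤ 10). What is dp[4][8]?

11

i\w   0   1   2   3   4   5   6   7   8   9  10
  0   0   0   0   0   0   0   0   0   0   0   0
  1   0   0   0   0   0   0   0   8   8   8   8
  2   0   0   0   0   0   0   0  11  11  11  11
  3   0   0   0   0   0   0   0  11  11  11  11
  4   0   0   0   0   7   7   7  11  11  11  11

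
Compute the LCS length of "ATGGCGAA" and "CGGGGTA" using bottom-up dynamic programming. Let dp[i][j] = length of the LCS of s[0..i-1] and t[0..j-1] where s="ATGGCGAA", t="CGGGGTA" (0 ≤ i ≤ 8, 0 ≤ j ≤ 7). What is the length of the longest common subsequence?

4

   ''  C  G  G  G  G  T  A
''  0  0  0  0  0  0  0  0
 A  0  0  0  0  0  0  0  1
 T  0  0  0  0  0  0  1  1
 G  0  0  1  1  1  1  1  1
 G  0  0  1  2  2  2  2  2
 C  0  1  1  2  2  2  2  2
 G  0  1  2  2  3  3  3  3
 A  0  1  2  2  3  3  3  4
 A  0  1  2  2  3  3  3  4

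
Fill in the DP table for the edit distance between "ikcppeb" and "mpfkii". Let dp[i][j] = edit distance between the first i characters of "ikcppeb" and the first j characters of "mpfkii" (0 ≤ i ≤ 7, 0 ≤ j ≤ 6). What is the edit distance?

7

   ''  m  p  f  k  i  i
''  0  1  2  3  4  5  6
 i  1  1  2  3  4  4  5
 k  2  2  2  3  3  4  5
 c  3  3  3  3  4  4  5
 p  4  4  3  4  4  5  5
 p  5  5  4  4  5  5  6
 e  6  6  5  5  5  6  6
 b  7  7  6  6  6  6  7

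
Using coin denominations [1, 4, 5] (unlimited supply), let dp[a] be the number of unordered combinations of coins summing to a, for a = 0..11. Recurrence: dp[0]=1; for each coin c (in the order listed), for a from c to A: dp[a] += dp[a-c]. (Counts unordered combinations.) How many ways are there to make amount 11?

after  coin     0     1     2     3     4     5     6     7     8     9    10    11
          1     1     1     1     1     1     1     1     1     1     1     1     1
          4     1     1     1     1     2     2     2     2     3     3     3     3
          5     1     1     1     1     2     3     3     3     4     5     6     6

6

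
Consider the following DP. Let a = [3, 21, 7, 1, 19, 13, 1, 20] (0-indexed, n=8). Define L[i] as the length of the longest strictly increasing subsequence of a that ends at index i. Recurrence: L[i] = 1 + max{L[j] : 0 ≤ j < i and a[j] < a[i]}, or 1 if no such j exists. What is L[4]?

3

   i    0    1    2    3    4    5    6    7
a[i]    3   21    7    1   19   13    1   20
L[i]    1    2    2    1    3    3    1    4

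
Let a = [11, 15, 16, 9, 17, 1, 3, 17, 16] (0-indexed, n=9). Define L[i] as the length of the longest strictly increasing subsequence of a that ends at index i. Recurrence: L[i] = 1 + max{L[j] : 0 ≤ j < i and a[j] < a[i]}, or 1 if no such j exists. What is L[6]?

   i    0    1    2    3    4    5    6    7    8
a[i]   11   15   16    9   17    1    3   17   16
L[i]    1    2    3    1    4    1    2    4    3

2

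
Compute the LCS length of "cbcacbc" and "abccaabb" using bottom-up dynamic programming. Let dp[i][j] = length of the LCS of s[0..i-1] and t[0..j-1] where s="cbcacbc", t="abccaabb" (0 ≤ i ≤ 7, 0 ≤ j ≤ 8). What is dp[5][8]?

   ''  a  b  c  c  a  a  b  b
''  0  0  0  0  0  0  0  0  0
 c  0  0  0  1  1  1  1  1  1
 b  0  0  1  1  1  1  1  2  2
 c  0  0  1  2  2  2  2  2  2
 a  0  1  1  2  2  3  3  3  3
 c  0  1  1  2  3  3  3  3  3
 b  0  1  2  2  3  3  3  4  4
 c  0  1  2  3  3  3  3  4  4

3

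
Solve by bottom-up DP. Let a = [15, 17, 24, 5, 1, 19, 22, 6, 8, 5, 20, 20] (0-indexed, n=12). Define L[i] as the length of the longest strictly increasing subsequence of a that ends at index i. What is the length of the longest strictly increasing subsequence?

   i    0    1    2    3    4    5    6    7    8    9   10   11
a[i]   15   17   24    5    1   19   22    6    8    5   20   20
L[i]    1    2    3    1    1    3    4    2    3    2    4    4

4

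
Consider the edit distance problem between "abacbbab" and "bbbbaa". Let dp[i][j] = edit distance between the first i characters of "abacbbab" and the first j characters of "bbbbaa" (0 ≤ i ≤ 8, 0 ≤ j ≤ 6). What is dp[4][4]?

3

   ''  b  b  b  b  a  a
''  0  1  2  3  4  5  6
 a  1  1  2  3  4  4  5
 b  2  1  1  2  3  4  5
 a  3  2  2  2  3  3  4
 c  4  3  3  3  3  4  4
 b  5  4  3  3  3  4  5
 b  6  5  4  3  3  4  5
 a  7  6  5  4  4  3  4
 b  8  7  6  5  4  4  4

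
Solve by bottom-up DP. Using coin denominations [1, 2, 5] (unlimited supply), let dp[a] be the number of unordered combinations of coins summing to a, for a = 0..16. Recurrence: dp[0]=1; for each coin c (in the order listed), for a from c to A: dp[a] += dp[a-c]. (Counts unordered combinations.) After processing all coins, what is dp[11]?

11

after  coin     0     1     2     3     4     5     6     7     8     9    10    11    12    13    14    15    16
          1     1     1     1     1     1     1     1     1     1     1     1     1     1     1     1     1     1
          2     1     1     2     2     3     3     4     4     5     5     6     6     7     7     8     8     9
          5     1     1     2     2     3     4     5     6     7     8    10    11    13    14    16    18    20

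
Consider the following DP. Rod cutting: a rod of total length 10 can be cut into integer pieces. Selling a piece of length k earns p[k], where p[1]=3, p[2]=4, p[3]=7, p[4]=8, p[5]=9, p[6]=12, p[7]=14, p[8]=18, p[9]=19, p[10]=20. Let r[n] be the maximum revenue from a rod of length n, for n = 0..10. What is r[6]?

   n    0    1    2    3    4    5    6    7    8    9   10
r[n]    0    3    6    9   12   15   18   21   24   27   30

18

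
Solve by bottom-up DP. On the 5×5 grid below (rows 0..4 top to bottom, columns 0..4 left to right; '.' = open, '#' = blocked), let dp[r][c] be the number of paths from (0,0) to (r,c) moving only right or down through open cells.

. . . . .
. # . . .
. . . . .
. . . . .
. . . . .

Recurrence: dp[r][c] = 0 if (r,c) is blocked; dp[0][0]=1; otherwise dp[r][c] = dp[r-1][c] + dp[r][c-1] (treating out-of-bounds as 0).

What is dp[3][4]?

r\c   0   1   2   3   4
  0   1   1   1   1   1
  1   1   0   1   2   3
  2   1   1   2   4   7
  3   1   2   4   8  15
  4   1   3   7  15  30

15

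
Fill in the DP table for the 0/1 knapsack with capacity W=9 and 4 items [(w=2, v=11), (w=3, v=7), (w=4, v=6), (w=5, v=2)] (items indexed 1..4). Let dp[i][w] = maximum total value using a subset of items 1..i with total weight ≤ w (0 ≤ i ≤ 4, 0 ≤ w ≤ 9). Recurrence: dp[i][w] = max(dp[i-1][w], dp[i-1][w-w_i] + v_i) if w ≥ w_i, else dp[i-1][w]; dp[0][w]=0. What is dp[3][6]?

i\w   0   1   2   3   4   5   6   7   8   9
  0   0   0   0   0   0   0   0   0   0   0
  1   0   0  11  11  11  11  11  11  11  11
  2   0   0  11  11  11  18  18  18  18  18
  3   0   0  11  11  11  18  18  18  18  24
  4   0   0  11  11  11  18  18  18  18  24

18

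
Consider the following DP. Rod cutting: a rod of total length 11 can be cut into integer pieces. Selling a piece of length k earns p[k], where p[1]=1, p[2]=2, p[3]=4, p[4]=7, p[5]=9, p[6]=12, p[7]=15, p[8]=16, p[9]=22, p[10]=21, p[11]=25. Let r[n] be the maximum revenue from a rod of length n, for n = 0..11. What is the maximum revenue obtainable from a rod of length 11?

25

   n    0    1    2    3    4    5    6    7    8    9   10   11
r[n]    0    1    2    4    7    9   12   15   16   22   23   25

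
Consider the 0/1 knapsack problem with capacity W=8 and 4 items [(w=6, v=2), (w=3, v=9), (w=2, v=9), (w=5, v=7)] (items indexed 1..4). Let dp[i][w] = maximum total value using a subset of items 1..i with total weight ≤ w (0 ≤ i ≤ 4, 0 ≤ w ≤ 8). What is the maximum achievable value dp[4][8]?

18

i\w   0   1   2   3   4   5   6   7   8
  0   0   0   0   0   0   0   0   0   0
  1   0   0   0   0   0   0   2   2   2
  2   0   0   0   9   9   9   9   9   9
  3   0   0   9   9   9  18  18  18  18
  4   0   0   9   9   9  18  18  18  18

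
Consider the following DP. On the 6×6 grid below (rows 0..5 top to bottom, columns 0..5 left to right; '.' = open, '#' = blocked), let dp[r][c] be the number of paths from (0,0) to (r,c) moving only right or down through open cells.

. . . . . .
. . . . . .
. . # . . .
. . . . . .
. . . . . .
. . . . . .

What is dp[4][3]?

17

r\c   0   1   2   3   4   5
  0   1   1   1   1   1   1
  1   1   2   3   4   5   6
  2   1   3   0   4   9  15
  3   1   4   4   8  17  32
  4   1   5   9  17  34  66
  5   1   6  15  32  66 132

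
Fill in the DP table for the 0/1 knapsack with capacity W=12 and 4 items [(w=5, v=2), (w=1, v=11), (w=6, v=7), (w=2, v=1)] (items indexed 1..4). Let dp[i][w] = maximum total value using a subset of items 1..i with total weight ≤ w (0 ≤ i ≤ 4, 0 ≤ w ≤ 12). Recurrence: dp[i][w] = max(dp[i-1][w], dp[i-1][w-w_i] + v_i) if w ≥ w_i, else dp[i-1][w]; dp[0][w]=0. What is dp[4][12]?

20

i\w   0   1   2   3   4   5   6   7   8   9  10  11  12
  0   0   0   0   0   0   0   0   0   0   0   0   0   0
  1   0   0   0   0   0   2   2   2   2   2   2   2   2
  2   0  11  11  11  11  11  13  13  13  13  13  13  13
  3   0  11  11  11  11  11  13  18  18  18  18  18  20
  4   0  11  11  12  12  12  13  18  18  19  19  19  20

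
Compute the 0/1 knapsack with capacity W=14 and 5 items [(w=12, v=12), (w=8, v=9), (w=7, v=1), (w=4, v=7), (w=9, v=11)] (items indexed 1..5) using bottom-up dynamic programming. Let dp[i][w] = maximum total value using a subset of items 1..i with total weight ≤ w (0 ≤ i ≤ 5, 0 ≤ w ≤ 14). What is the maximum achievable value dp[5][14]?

18

i\w   0   1   2   3   4   5   6   7   8   9  10  11  12  13  14
  0   0   0   0   0   0   0   0   0   0   0   0   0   0   0   0
  1   0   0   0   0   0   0   0   0   0   0   0   0  12  12  12
  2   0   0   0   0   0   0   0   0   9   9   9   9  12  12  12
  3   0   0   0   0   0   0   0   1   9   9   9   9  12  12  12
  4   0   0   0   0   7   7   7   7   9   9   9   9  16  16  16
  5   0   0   0   0   7   7   7   7   9  11  11  11  16  18  18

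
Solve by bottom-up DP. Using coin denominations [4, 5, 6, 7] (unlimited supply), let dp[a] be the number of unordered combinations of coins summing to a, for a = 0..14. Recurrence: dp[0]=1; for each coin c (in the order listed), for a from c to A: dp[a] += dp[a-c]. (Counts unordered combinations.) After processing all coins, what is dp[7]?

1

after  coin     0     1     2     3     4     5     6     7     8     9    10    11    12    13    14
          4     1     0     0     0     1     0     0     0     1     0     0     0     1     0     0
          5     1     0     0     0     1     1     0     0     1     1     1     0     1     1     1
          6     1     0     0     0     1     1     1     0     1     1     2     1     2     1     2
          7     1     0     0     0     1     1     1     1     1     1     2     2     3     2     3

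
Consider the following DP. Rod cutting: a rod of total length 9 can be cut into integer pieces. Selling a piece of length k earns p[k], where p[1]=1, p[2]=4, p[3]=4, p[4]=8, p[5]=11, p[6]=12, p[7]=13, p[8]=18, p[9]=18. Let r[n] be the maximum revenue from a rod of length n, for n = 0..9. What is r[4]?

8

   n    0    1    2    3    4    5    6    7    8    9
r[n]    0    1    4    5    8   11   12   15   18   19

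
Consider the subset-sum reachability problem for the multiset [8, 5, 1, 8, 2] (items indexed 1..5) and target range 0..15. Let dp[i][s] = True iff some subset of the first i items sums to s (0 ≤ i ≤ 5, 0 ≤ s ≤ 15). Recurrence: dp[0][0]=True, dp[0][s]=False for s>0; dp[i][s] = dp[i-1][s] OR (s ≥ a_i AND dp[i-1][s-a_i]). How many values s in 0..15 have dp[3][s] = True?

i\s   0   1   2   3   4   5   6   7   8   9  10  11  12  13  14  15
  0   T   F   F   F   F   F   F   F   F   F   F   F   F   F   F   F
  1   T   F   F   F   F   F   F   F   T   F   F   F   F   F   F   F
  2   T   F   F   F   F   T   F   F   T   F   F   F   F   T   F   F
  3   T   T   F   F   F   T   T   F   T   T   F   F   F   T   T   F
  4   T   T   F   F   F   T   T   F   T   T   F   F   F   T   T   F
  5   T   T   T   T   F   T   T   T   T   T   T   T   F   T   T   T

8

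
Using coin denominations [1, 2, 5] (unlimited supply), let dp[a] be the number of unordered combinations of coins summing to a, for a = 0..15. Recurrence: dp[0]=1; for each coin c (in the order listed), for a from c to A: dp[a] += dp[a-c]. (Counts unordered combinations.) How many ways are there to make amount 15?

after  coin     0     1     2     3     4     5     6     7     8     9    10    11    12    13    14    15
          1     1     1     1     1     1     1     1     1     1     1     1     1     1     1     1     1
          2     1     1     2     2     3     3     4     4     5     5     6     6     7     7     8     8
          5     1     1     2     2     3     4     5     6     7     8    10    11    13    14    16    18

18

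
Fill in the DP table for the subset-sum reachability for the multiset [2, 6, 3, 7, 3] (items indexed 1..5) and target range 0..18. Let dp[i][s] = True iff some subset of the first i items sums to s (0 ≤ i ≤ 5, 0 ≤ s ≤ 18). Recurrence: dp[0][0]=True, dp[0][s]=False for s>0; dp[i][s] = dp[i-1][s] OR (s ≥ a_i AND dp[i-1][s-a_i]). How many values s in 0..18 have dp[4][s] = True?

15

i\s   0   1   2   3   4   5   6   7   8   9  10  11  12  13  14  15  16  17  18
  0   T   F   F   F   F   F   F   F   F   F   F   F   F   F   F   F   F   F   F
  1   T   F   T   F   F   F   F   F   F   F   F   F   F   F   F   F   F   F   F
  2   T   F   T   F   F   F   T   F   T   F   F   F   F   F   F   F   F   F   F
  3   T   F   T   T   F   T   T   F   T   T   F   T   F   F   F   F   F   F   F
  4   T   F   T   T   F   T   T   T   T   T   T   T   T   T   F   T   T   F   T
  5   T   F   T   T   F   T   T   T   T   T   T   T   T   T   T   T   T   F   T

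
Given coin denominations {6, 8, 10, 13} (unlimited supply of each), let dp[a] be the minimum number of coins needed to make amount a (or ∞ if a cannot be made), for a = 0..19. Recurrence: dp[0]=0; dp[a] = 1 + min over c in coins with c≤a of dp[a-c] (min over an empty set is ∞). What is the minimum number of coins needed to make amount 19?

2

 a  0  1  2  3  4  5  6  7  8  9 10 11 12 13 14 15 16 17 18 19
dp  0  -  -  -  -  -  1  -  1  -  1  -  2  1  2  -  2  -  2  2
(- denotes ∞ / unreachable)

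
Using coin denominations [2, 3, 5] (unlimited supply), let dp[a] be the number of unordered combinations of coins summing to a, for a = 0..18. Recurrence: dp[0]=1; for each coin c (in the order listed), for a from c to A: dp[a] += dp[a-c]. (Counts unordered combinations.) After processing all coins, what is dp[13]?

5

after  coin     0     1     2     3     4     5     6     7     8     9    10    11    12    13    14    15    16    17    18
          2     1     0     1     0     1     0     1     0     1     0     1     0     1     0     1     0     1     0     1
          3     1     0     1     1     1     1     2     1     2     2     2     2     3     2     3     3     3     3     4
          5     1     0     1     1     1     2     2     2     3     3     4     4     5     5     6     7     7     8     9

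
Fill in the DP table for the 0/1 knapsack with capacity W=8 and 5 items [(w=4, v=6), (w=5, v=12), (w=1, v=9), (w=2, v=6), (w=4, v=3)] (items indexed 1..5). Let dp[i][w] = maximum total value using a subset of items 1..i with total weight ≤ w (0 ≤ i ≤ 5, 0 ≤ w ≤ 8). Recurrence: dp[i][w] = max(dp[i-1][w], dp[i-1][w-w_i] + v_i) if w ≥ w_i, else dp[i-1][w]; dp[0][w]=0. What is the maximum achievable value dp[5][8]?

27

i\w   0   1   2   3   4   5   6   7   8
  0   0   0   0   0   0   0   0   0   0
  1   0   0   0   0   6   6   6   6   6
  2   0   0   0   0   6  12  12  12  12
  3   0   9   9   9   9  15  21  21  21
  4   0   9   9  15  15  15  21  21  27
  5   0   9   9  15  15  15  21  21  27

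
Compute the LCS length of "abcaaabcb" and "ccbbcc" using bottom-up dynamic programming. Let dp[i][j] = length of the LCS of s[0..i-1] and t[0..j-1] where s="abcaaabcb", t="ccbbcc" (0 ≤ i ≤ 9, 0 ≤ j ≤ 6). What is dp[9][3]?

   ''  c  c  b  b  c  c
''  0  0  0  0  0  0  0
 a  0  0  0  0  0  0  0
 b  0  0  0  1  1  1  1
 c  0  1  1  1  1  2  2
 a  0  1  1  1  1  2  2
 a  0  1  1  1  1  2  2
 a  0  1  1  1  1  2  2
 b  0  1  1  2  2  2  2
 c  0  1  2  2  2  3  3
 b  0  1  2  3  3  3  3

3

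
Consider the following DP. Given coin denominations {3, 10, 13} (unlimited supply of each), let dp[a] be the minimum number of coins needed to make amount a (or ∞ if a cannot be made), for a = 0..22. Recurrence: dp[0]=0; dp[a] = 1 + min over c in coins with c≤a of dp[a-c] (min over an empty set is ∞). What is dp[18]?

 a  0  1  2  3  4  5  6  7  8  9 10 11 12 13 14 15 16 17 18 19 20 21 22
dp  0  -  -  1  -  -  2  -  -  3  1  -  4  1  -  5  2  -  6  3  2  7  4
(- denotes ∞ / unreachable)

6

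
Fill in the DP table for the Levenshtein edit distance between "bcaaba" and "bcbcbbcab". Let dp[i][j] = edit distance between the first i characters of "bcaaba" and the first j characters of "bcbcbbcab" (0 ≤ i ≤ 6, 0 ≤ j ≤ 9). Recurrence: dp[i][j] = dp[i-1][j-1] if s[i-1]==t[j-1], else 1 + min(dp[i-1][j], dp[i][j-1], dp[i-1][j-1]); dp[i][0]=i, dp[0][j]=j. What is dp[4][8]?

5

   ''  b  c  b  c  b  b  c  a  b
''  0  1  2  3  4  5  6  7  8  9
 b  1  0  1  2  3  4  5  6  7  8
 c  2  1  0  1  2  3  4  5  6  7
 a  3  2  1  1  2  3  4  5  5  6
 a  4  3  2  2  2  3  4  5  5  6
 b  5  4  3  2  3  2  3  4  5  5
 a  6  5  4  3  3  3  3  4  4  5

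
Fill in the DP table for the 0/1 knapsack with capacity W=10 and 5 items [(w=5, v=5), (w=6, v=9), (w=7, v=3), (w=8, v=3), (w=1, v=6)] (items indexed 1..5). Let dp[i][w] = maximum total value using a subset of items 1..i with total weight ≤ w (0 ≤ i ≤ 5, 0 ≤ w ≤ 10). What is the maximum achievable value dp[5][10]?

15

i\w   0   1   2   3   4   5   6   7   8   9  10
  0   0   0   0   0   0   0   0   0   0   0   0
  1   0   0   0   0   0   5   5   5   5   5   5
  2   0   0   0   0   0   5   9   9   9   9   9
  3   0   0   0   0   0   5   9   9   9   9   9
  4   0   0   0   0   0   5   9   9   9   9   9
  5   0   6   6   6   6   6  11  15  15  15  15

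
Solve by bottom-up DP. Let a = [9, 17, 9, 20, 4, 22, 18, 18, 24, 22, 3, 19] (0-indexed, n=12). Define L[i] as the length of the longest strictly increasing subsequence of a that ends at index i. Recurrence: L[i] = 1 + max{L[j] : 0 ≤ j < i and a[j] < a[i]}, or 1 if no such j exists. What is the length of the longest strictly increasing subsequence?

5

   i    0    1    2    3    4    5    6    7    8    9   10   11
a[i]    9   17    9   20    4   22   18   18   24   22    3   19
L[i]    1    2    1    3    1    4    3    3    5    4    1    4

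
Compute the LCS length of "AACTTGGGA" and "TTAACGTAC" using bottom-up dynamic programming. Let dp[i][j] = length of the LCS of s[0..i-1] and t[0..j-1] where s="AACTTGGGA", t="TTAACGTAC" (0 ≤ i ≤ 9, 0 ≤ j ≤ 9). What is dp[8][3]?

2

   ''  T  T  A  A  C  G  T  A  C
''  0  0  0  0  0  0  0  0  0  0
 A  0  0  0  1  1  1  1  1  1  1
 A  0  0  0  1  2  2  2  2  2  2
 C  0  0  0  1  2  3  3  3  3  3
 T  0  1  1  1  2  3  3  4  4  4
 T  0  1  2  2  2  3  3  4  4  4
 G  0  1  2  2  2  3  4  4  4  4
 G  0  1  2  2  2  3  4  4  4  4
 G  0  1  2  2  2  3  4  4  4  4
 A  0  1  2  3  3  3  4  4  5  5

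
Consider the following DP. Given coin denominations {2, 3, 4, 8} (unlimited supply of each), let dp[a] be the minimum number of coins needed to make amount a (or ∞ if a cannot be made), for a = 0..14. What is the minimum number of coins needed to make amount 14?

3

 a  0  1  2  3  4  5  6  7  8  9 10 11 12 13 14
dp  0  -  1  1  1  2  2  2  1  3  2  2  2  3  3
(- denotes ∞ / unreachable)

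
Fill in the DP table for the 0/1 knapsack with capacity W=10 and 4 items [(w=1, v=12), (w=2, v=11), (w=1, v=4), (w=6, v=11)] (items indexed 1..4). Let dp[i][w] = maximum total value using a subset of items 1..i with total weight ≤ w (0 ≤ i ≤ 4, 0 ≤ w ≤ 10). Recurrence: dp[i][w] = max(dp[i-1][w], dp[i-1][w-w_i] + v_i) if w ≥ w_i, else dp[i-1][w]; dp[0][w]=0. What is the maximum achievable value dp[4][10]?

38

i\w   0   1   2   3   4   5   6   7   8   9  10
  0   0   0   0   0   0   0   0   0   0   0   0
  1   0  12  12  12  12  12  12  12  12  12  12
  2   0  12  12  23  23  23  23  23  23  23  23
  3   0  12  16  23  27  27  27  27  27  27  27
  4   0  12  16  23  27  27  27  27  27  34  38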